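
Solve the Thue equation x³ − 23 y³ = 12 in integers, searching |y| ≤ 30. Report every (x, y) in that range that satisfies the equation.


The equation is x³ - 23y³ = 12. For fixed y, x³ = 23·y³ + 12, so a solution requires the RHS to be a perfect cube.
Strategy: iterate y from -30 to 30, compute RHS = 23·y³ + 12, and check whether it is a (positive or negative) perfect cube.
Check small values of y:
  y = 0: RHS = 12 is not a perfect cube.
  y = 1: RHS = 35 is not a perfect cube.
  y = -1: RHS = -11 is not a perfect cube.
  y = 2: RHS = 196 is not a perfect cube.
  y = -2: RHS = -172 is not a perfect cube.
  y = 3: RHS = 633 is not a perfect cube.
  y = -3: RHS = -609 is not a perfect cube.
Continuing the search up to |y| = 30 finds no solutions either.
No (x, y) in the scanned range satisfies the equation.

No integer solutions with |y| ≤ 30.


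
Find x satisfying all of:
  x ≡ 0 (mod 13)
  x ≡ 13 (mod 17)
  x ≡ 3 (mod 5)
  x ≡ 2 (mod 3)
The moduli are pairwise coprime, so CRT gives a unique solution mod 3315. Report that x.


Product of moduli M = 13 · 17 · 5 · 3 = 3315.
Merge one congruence at a time:
  Start: x ≡ 0 (mod 13).
  Combine with x ≡ 13 (mod 17); new modulus lcm = 221.
    Write x = 0 + 13·t and substitute into x ≡ 13 (mod 17): 13·t ≡ 13 − 0 = 13 (mod 17).
    The inverse of 13 mod 17 is 4 (since 13·4 = 52 = 3·17 + 1), so t ≡ 4·13 = 52 ≡ 1 (mod 17).
    Then x = 0 + 13·1 = 13, valid modulo lcm(13, 17) = 221: x ≡ 13 (mod 221).
  Combine with x ≡ 3 (mod 5); new modulus lcm = 1105.
    Write x = 13 + 221·t and substitute into x ≡ 3 (mod 5): 221·t ≡ 3 − 13 = -10 (mod 5).
    Reduce coefficients mod 5: 1·t ≡ 0 (mod 5).
    So t ≡ 0 (mod 5).
    Then x = 13 + 221·0 = 13, valid modulo lcm(221, 5) = 1105: x ≡ 13 (mod 1105).
  Combine with x ≡ 2 (mod 3); new modulus lcm = 3315.
    Write x = 13 + 1105·t and substitute into x ≡ 2 (mod 3): 1105·t ≡ 2 − 13 = -11 (mod 3).
    Reduce coefficients mod 3: 1·t ≡ 1 (mod 3).
    So t ≡ 1 (mod 3).
    Then x = 13 + 1105·1 = 1118, valid modulo lcm(1105, 3) = 3315: x ≡ 1118 (mod 3315).
Verify against each original: 1118 mod 13 = 0, 1118 mod 17 = 13, 1118 mod 5 = 3, 1118 mod 3 = 2.

x ≡ 1118 (mod 3315).


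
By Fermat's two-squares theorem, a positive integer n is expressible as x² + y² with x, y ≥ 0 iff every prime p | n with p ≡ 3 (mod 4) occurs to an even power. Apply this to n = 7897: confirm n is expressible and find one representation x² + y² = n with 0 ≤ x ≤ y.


Step 1: Factor n = 7897 = 53 · 149.
Step 2: Check the mod-4 condition on each prime factor: 53 ≡ 1 (mod 4), exponent 1; 149 ≡ 1 (mod 4), exponent 1.
All primes ≡ 3 (mod 4) appear to even exponent (or don't appear), so by the two-squares theorem n IS expressible as a sum of two squares.
Step 3: Build a representation. Here n = 53 · 149 is a product of primes ≡ 1 (mod 4). Each prime p ≡ 1 (mod 4) is itself a sum of two squares; find a² by testing p − a² for a perfect square:
  53: 53 − 1² = 52, 53 − 2² = 49 = 7² ⇒ 53 = 2² + 7².
  149: 149 − 1² = 148, 149 − 2² = 145, 149 − 3² = 140, 149 − 4² = 133, 149 − 5² = 124, 149 − 6² = 113, 149 − 7² = 100 = 10² ⇒ 149 = 7² + 10².
  Combine using the Brahmagupta–Fibonacci identity (a² + b²)(c² + d²) = (ac − bd)² + (ad + bc)² = (ac + bd)² + (ad − bc)²:
  53 · 149 = 7897: from (2² + 7²)(7² + 10²), take (2·7 − 7·10, 2·10 + 7·7) = (14 − 70, 20 + 49) = (-56, 69); dropping signs (only squares matter) gives (56, 69); check 56² + 69² = 3136 + 4761 = 7897 ✓.
Step 4: Order so x ≤ y and verify: 56² + 69² = 3136 + 4761 = 7897 = n. ✓

n = 7897 = 56² + 69² (one valid representation with x ≤ y).


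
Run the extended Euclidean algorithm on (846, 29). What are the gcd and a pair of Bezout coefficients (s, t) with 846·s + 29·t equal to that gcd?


Euclidean algorithm on (846, 29) — divide until remainder is 0:
  846 = 29 · 29 + 5
  29 = 5 · 5 + 4
  5 = 1 · 4 + 1
  4 = 4 · 1 + 0
gcd(846, 29) = 1.
Track Bezout coefficients alongside the remainders: start with r₀ = 846 = a·1 + b·0 (s = 1, t = 0) and r₁ = 29 = a·0 + b·1 (s = 0, t = 1); each new remainder r_{k+1} = r_{k-1} − q_k·r_k inherits s_{k+1} = s_{k-1} − q_k·s_k, t_{k+1} = t_{k-1} − q_k·t_k, so r_k = a·s_k + b·t_k at every step:
  q = 29: r = 5, s = 1 − 29·0 = 1, t = 0 − 29·1 = -29  (check: 846·1 + 29·(-29) = 5)
  q = 5: r = 4, s = 0 − 5·1 = -5, t = 1 − 5·(-29) = 146  (check: 846·(-5) + 29·146 = 4)
  q = 1: r = 1, s = 1 − 1·(-5) = 6, t = -29 − 1·146 = -175  (check: 846·6 + 29·(-175) = 1)
The row with r = 1 (the gcd) gives the Bezout coefficients s = 6, t = -175.
Result: 846 · (6) + 29 · (-175) = 1.

gcd(846, 29) = 1; s = 6, t = -175 (check: 846·6 + 29·(-175) = 1).


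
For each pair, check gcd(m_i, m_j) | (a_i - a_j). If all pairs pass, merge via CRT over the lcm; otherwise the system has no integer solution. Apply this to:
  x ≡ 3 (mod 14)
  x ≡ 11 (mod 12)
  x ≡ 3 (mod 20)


Moduli 14, 12, 20 are not pairwise coprime, so CRT works modulo lcm(m_i) when all pairwise compatibility conditions hold.
Pairwise compatibility: gcd(m_i, m_j) must divide a_i - a_j for every pair.
Merge one congruence at a time:
  Start: x ≡ 3 (mod 14).
  Combine with x ≡ 11 (mod 12): gcd(14, 12) = 2; 11 - 3 = 8, which IS divisible by 2, so compatible.
    Write x = 3 + 14·t and substitute into x ≡ 11 (mod 12): 14·t ≡ 11 − 3 = 8 (mod 12).
    Divide the congruence (and modulus) by g = 2: 7·t ≡ 4 (mod 6).
    Reduce coefficients mod 6: 1·t ≡ 4 (mod 6).
    So t ≡ 4 (mod 6).
    Then x = 3 + 14·4 = 59, valid modulo lcm(14, 12) = 84: x ≡ 59 (mod 84).
  Combine with x ≡ 3 (mod 20): gcd(84, 20) = 4; 3 - 59 = -56, which IS divisible by 4, so compatible.
    Write x = 59 + 84·t and substitute into x ≡ 3 (mod 20): 84·t ≡ 3 − 59 = -56 (mod 20).
    Divide the congruence (and modulus) by g = 4: 21·t ≡ -14 (mod 5).
    Reduce coefficients mod 5: 1·t ≡ 1 (mod 5).
    So t ≡ 1 (mod 5).
    Then x = 59 + 84·1 = 143, valid modulo lcm(84, 20) = 420: x ≡ 143 (mod 420).
Verify: 143 mod 14 = 3, 143 mod 12 = 11, 143 mod 20 = 3.

x ≡ 143 (mod 420).


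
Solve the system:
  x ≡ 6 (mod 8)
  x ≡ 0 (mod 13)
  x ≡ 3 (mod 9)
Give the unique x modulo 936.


Moduli 8, 13, 9 are pairwise coprime; by CRT there is a unique solution modulo M = 8 · 13 · 9 = 936.
Solve pairwise, accumulating the modulus:
  Start with x ≡ 6 (mod 8).
  Combine with x ≡ 0 (mod 13): since gcd(8, 13) = 1, we get a unique residue mod 104.
    Write x = 6 + 8·t and substitute into x ≡ 0 (mod 13): 8·t ≡ 0 − 6 = -6 (mod 13).
    Reduce coefficients mod 13: 8·t ≡ 7 (mod 13).
    The inverse of 8 mod 13 is 5 (since 8·5 = 40 = 3·13 + 1), so t ≡ 5·7 = 35 ≡ 9 (mod 13).
    Then x = 6 + 8·9 = 78, valid modulo lcm(8, 13) = 104: x ≡ 78 (mod 104).
  Combine with x ≡ 3 (mod 9): since gcd(104, 9) = 1, we get a unique residue mod 936.
    Write x = 78 + 104·t and substitute into x ≡ 3 (mod 9): 104·t ≡ 3 − 78 = -75 (mod 9).
    Reduce coefficients mod 9: 5·t ≡ 6 (mod 9).
    The inverse of 5 mod 9 is 2 (since 5·2 = 10 = 1·9 + 1), so t ≡ 2·6 = 12 ≡ 3 (mod 9).
    Then x = 78 + 104·3 = 390, valid modulo lcm(104, 9) = 936: x ≡ 390 (mod 936).
Verify: 390 mod 8 = 6 ✓, 390 mod 13 = 0 ✓, 390 mod 9 = 3 ✓.

x ≡ 390 (mod 936).


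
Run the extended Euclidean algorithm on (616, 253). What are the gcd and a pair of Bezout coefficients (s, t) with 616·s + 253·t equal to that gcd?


Euclidean algorithm on (616, 253) — divide until remainder is 0:
  616 = 2 · 253 + 110
  253 = 2 · 110 + 33
  110 = 3 · 33 + 11
  33 = 3 · 11 + 0
gcd(616, 253) = 11.
Track Bezout coefficients alongside the remainders: start with r₀ = 616 = a·1 + b·0 (s = 1, t = 0) and r₁ = 253 = a·0 + b·1 (s = 0, t = 1); each new remainder r_{k+1} = r_{k-1} − q_k·r_k inherits s_{k+1} = s_{k-1} − q_k·s_k, t_{k+1} = t_{k-1} − q_k·t_k, so r_k = a·s_k + b·t_k at every step:
  q = 2: r = 110, s = 1 − 2·0 = 1, t = 0 − 2·1 = -2  (check: 616·1 + 253·(-2) = 110)
  q = 2: r = 33, s = 0 − 2·1 = -2, t = 1 − 2·(-2) = 5  (check: 616·(-2) + 253·5 = 33)
  q = 3: r = 11, s = 1 − 3·(-2) = 7, t = -2 − 3·5 = -17  (check: 616·7 + 253·(-17) = 11)
The row with r = 11 (the gcd) gives the Bezout coefficients s = 7, t = -17.
Result: 616 · (7) + 253 · (-17) = 11.

gcd(616, 253) = 11; s = 7, t = -17 (check: 616·7 + 253·(-17) = 11).


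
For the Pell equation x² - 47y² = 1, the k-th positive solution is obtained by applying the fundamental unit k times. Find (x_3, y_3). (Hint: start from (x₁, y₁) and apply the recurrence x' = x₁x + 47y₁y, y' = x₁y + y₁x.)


Step 1: Find the fundamental solution (x₁, y₁) of x² - 47y² = 1.
  Expand √47 as a continued fraction. a₀ = ⌊√47⌋ = 6; iterate m_{k+1} = d_k·a_k − m_k, d_{k+1} = (47 − m_{k+1}²)/d_k, a_{k+1} = ⌊(a₀ + m_{k+1})/d_{k+1}⌋ (starting m₀ = 0, d₀ = 1), with convergents p_k = a_k·p_{k-1} + p_{k-2}, q_k = a_k·q_{k-1} + q_{k-2} (p₋₁ = 1, q₋₁ = 0):
  k = 0: a₀ = 6; p₀/q₀ = 6/1; p₀² − 47·q₀² = 36 − 47 = -11.
  k = 1: m = 6, d = 11, a = ⌊(6 + 6)/11⌋ = 1; p/q = (1·6 + 1)/(1·1 + 0) = 7/1; p² − 47·q² = 49 − 47 = 2.
  k = 2: m = 5, d = 2, a = ⌊(6 + 5)/2⌋ = 5; p/q = (5·7 + 6)/(5·1 + 1) = 41/6; p² − 47·q² = 1681 − 1692 = -11.
  k = 3: m = 5, d = 11, a = ⌊(6 + 5)/11⌋ = 1; p/q = (1·41 + 7)/(1·6 + 1) = 48/7; p² − 47·q² = 2304 − 2303 = 1.
  The first convergent with p² − 47·q² = 1 gives the fundamental solution (x₁, y₁) = (48, 7).
Step 2: Apply the recurrence (x_{n+1}, y_{n+1}) = (x₁x_n + 47y₁y_n, x₁y_n + y₁x_n) repeatedly.
  From (x_1, y_1) = (48, 7): x_2 = 48·48 + 47·7·7 = 4607; y_2 = 48·7 + 7·48 = 672.
  From (x_2, y_2) = (4607, 672): x_3 = 48·4607 + 47·7·672 = 442224; y_3 = 48·672 + 7·4607 = 64505.
Step 3: Verify x_3² - 47·y_3² = 195562066176 - 195562066175 = 1 (should be 1). ✓

(x_1, y_1) = (48, 7); (x_3, y_3) = (442224, 64505).


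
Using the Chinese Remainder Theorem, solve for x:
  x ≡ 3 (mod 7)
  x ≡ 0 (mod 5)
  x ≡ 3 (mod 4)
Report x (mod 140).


Moduli 7, 5, 4 are pairwise coprime; by CRT there is a unique solution modulo M = 7 · 5 · 4 = 140.
Solve pairwise, accumulating the modulus:
  Start with x ≡ 3 (mod 7).
  Combine with x ≡ 0 (mod 5): since gcd(7, 5) = 1, we get a unique residue mod 35.
    Write x = 3 + 7·t and substitute into x ≡ 0 (mod 5): 7·t ≡ 0 − 3 = -3 (mod 5).
    Reduce coefficients mod 5: 2·t ≡ 2 (mod 5).
    The inverse of 2 mod 5 is 3 (since 2·3 = 6 = 1·5 + 1), so t ≡ 3·2 = 6 ≡ 1 (mod 5).
    Then x = 3 + 7·1 = 10, valid modulo lcm(7, 5) = 35: x ≡ 10 (mod 35).
  Combine with x ≡ 3 (mod 4): since gcd(35, 4) = 1, we get a unique residue mod 140.
    Write x = 10 + 35·t and substitute into x ≡ 3 (mod 4): 35·t ≡ 3 − 10 = -7 (mod 4).
    Reduce coefficients mod 4: 3·t ≡ 1 (mod 4).
    The inverse of 3 mod 4 is 3 (since 3·3 = 9 = 2·4 + 1), so t ≡ 3·1 = 3 ≡ 3 (mod 4).
    Then x = 10 + 35·3 = 115, valid modulo lcm(35, 4) = 140: x ≡ 115 (mod 140).
Verify: 115 mod 7 = 3 ✓, 115 mod 5 = 0 ✓, 115 mod 4 = 3 ✓.

x ≡ 115 (mod 140).


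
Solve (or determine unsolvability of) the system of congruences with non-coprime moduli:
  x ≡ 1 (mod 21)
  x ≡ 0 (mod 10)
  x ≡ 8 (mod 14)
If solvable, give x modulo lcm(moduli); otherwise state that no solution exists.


Moduli 21, 10, 14 are not pairwise coprime, so CRT works modulo lcm(m_i) when all pairwise compatibility conditions hold.
Pairwise compatibility: gcd(m_i, m_j) must divide a_i - a_j for every pair.
Merge one congruence at a time:
  Start: x ≡ 1 (mod 21).
  Combine with x ≡ 0 (mod 10): gcd(21, 10) = 1; 0 - 1 = -1, which IS divisible by 1, so compatible.
    Write x = 1 + 21·t and substitute into x ≡ 0 (mod 10): 21·t ≡ 0 − 1 = -1 (mod 10).
    Reduce coefficients mod 10: 1·t ≡ 9 (mod 10).
    So t ≡ 9 (mod 10).
    Then x = 1 + 21·9 = 190, valid modulo lcm(21, 10) = 210: x ≡ 190 (mod 210).
  Combine with x ≡ 8 (mod 14): gcd(210, 14) = 14; 8 - 190 = -182, which IS divisible by 14, so compatible.
    Write x = 190 + 210·t and substitute into x ≡ 8 (mod 14): 210·t ≡ 8 − 190 = -182 (mod 14).
    Divide the congruence (and modulus) by g = 14: 15·t ≡ -13 (mod 1).
    Modulo 1 every t works; take t = 0.
    Then x = 190 + 210·0 = 190, valid modulo lcm(210, 14) = 210: x ≡ 190 (mod 210).
Verify: 190 mod 21 = 1, 190 mod 10 = 0, 190 mod 14 = 8.

x ≡ 190 (mod 210).


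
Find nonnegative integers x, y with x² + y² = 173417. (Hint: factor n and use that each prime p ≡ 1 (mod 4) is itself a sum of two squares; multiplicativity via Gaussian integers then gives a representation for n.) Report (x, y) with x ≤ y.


Step 1: Factor n = 173417 = 17 · 101^2.
Step 2: Check the mod-4 condition on each prime factor: 17 ≡ 1 (mod 4), exponent 1; 101 ≡ 1 (mod 4), exponent 2.
All primes ≡ 3 (mod 4) appear to even exponent (or don't appear), so by the two-squares theorem n IS expressible as a sum of two squares.
Step 3: Build a representation. Here n = 17 · 101 · 101 is a product of primes ≡ 1 (mod 4). Each prime p ≡ 1 (mod 4) is itself a sum of two squares; find a² by testing p − a² for a perfect square:
  17: 17 − 1² = 16 = 4² ⇒ 17 = 1² + 4².
  101: 101 − 1² = 100 = 10² ⇒ 101 = 1² + 10².
  Combine using the Brahmagupta–Fibonacci identity (a² + b²)(c² + d²) = (ac − bd)² + (ad + bc)² = (ac + bd)² + (ad − bc)²:
  17 · 101 = 1717: from (1² + 4²)(1² + 10²), take (1·1 − 4·10, 1·10 + 4·1) = (1 − 40, 10 + 4) = (-39, 14); dropping signs (only squares matter) gives (39, 14); check 39² + 14² = 1521 + 196 = 1717 ✓.
  1717 · 101 = 173417: from (39² + 14²)(1² + 10²), take (39·1 − 14·10, 39·10 + 14·1) = (39 − 140, 390 + 14) = (-101, 404); dropping signs (only squares matter) gives (101, 404); check 101² + 404² = 10201 + 163216 = 173417 ✓.
Step 4: Order so x ≤ y and verify: 101² + 404² = 10201 + 163216 = 173417 = n. ✓

n = 173417 = 101² + 404² (one valid representation with x ≤ y).


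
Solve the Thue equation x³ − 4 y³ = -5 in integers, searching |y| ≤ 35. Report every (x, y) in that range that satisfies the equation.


The equation is x³ - 4y³ = -5. For fixed y, x³ = 4·y³ − 5, so a solution requires the RHS to be a perfect cube.
Strategy: iterate y from -35 to 35, compute RHS = 4·y³ − 5, and check whether it is a (positive or negative) perfect cube.
Check small values of y:
  y = 0: RHS = -5 is not a perfect cube.
  y = 1: RHS = -1 = (-1)³ ⇒ x = -1 works.
  y = -1: RHS = -9 is not a perfect cube.
  y = 2: RHS = 27 = (3)³ ⇒ x = 3 works.
  y = -2: RHS = -37 is not a perfect cube.
  y = 3: RHS = 103 is not a perfect cube.
  y = -3: RHS = -113 is not a perfect cube.
Continuing the search up to |y| = 35 finds no further solutions beyond those listed.
Collected solutions: (-1, 1), (3, 2).

Solutions (with |y| ≤ 35): (-1, 1), (3, 2).


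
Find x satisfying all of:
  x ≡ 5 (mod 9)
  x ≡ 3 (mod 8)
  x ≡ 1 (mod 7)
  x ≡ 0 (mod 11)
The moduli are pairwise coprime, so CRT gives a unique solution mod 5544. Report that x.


Product of moduli M = 9 · 8 · 7 · 11 = 5544.
Merge one congruence at a time:
  Start: x ≡ 5 (mod 9).
  Combine with x ≡ 3 (mod 8); new modulus lcm = 72.
    Write x = 5 + 9·t and substitute into x ≡ 3 (mod 8): 9·t ≡ 3 − 5 = -2 (mod 8).
    Reduce coefficients mod 8: 1·t ≡ 6 (mod 8).
    So t ≡ 6 (mod 8).
    Then x = 5 + 9·6 = 59, valid modulo lcm(9, 8) = 72: x ≡ 59 (mod 72).
  Combine with x ≡ 1 (mod 7); new modulus lcm = 504.
    Write x = 59 + 72·t and substitute into x ≡ 1 (mod 7): 72·t ≡ 1 − 59 = -58 (mod 7).
    Reduce coefficients mod 7: 2·t ≡ 5 (mod 7).
    The inverse of 2 mod 7 is 4 (since 2·4 = 8 = 1·7 + 1), so t ≡ 4·5 = 20 ≡ 6 (mod 7).
    Then x = 59 + 72·6 = 491, valid modulo lcm(72, 7) = 504: x ≡ 491 (mod 504).
  Combine with x ≡ 0 (mod 11); new modulus lcm = 5544.
    Write x = 491 + 504·t and substitute into x ≡ 0 (mod 11): 504·t ≡ 0 − 491 = -491 (mod 11).
    Reduce coefficients mod 11: 9·t ≡ 4 (mod 11).
    The inverse of 9 mod 11 is 5 (since 9·5 = 45 = 4·11 + 1), so t ≡ 5·4 = 20 ≡ 9 (mod 11).
    Then x = 491 + 504·9 = 5027, valid modulo lcm(504, 11) = 5544: x ≡ 5027 (mod 5544).
Verify against each original: 5027 mod 9 = 5, 5027 mod 8 = 3, 5027 mod 7 = 1, 5027 mod 11 = 0.

x ≡ 5027 (mod 5544).


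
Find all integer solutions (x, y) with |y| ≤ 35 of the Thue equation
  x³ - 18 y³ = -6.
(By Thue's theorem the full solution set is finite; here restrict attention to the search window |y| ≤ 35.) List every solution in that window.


The equation is x³ - 18y³ = -6. For fixed y, x³ = 18·y³ − 6, so a solution requires the RHS to be a perfect cube.
Strategy: iterate y from -35 to 35, compute RHS = 18·y³ − 6, and check whether it is a (positive or negative) perfect cube.
Check small values of y:
  y = 0: RHS = -6 is not a perfect cube.
  y = 1: RHS = 12 is not a perfect cube.
  y = -1: RHS = -24 is not a perfect cube.
  y = 2: RHS = 138 is not a perfect cube.
  y = -2: RHS = -150 is not a perfect cube.
  y = 3: RHS = 480 is not a perfect cube.
  y = -3: RHS = -492 is not a perfect cube.
Continuing the search up to |y| = 35 finds no solutions either.
No (x, y) in the scanned range satisfies the equation.

No integer solutions with |y| ≤ 35.


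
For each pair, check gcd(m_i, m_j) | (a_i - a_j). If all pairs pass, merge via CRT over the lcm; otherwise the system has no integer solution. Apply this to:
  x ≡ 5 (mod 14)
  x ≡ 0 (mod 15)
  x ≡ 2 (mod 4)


Moduli 14, 15, 4 are not pairwise coprime, so CRT works modulo lcm(m_i) when all pairwise compatibility conditions hold.
Pairwise compatibility: gcd(m_i, m_j) must divide a_i - a_j for every pair.
Merge one congruence at a time:
  Start: x ≡ 5 (mod 14).
  Combine with x ≡ 0 (mod 15): gcd(14, 15) = 1; 0 - 5 = -5, which IS divisible by 1, so compatible.
    Write x = 5 + 14·t and substitute into x ≡ 0 (mod 15): 14·t ≡ 0 − 5 = -5 (mod 15).
    Reduce coefficients mod 15: 14·t ≡ 10 (mod 15).
    The inverse of 14 mod 15 is 14 (since 14·14 = 196 = 13·15 + 1), so t ≡ 14·10 = 140 ≡ 5 (mod 15).
    Then x = 5 + 14·5 = 75, valid modulo lcm(14, 15) = 210: x ≡ 75 (mod 210).
  Combine with x ≡ 2 (mod 4): gcd(210, 4) = 2, and 2 - 75 = -73 is NOT divisible by 2.
    ⇒ system is inconsistent (no integer solution).

No solution (the system is inconsistent).


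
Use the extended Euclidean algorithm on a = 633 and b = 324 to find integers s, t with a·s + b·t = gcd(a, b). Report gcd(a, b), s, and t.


Euclidean algorithm on (633, 324) — divide until remainder is 0:
  633 = 1 · 324 + 309
  324 = 1 · 309 + 15
  309 = 20 · 15 + 9
  15 = 1 · 9 + 6
  9 = 1 · 6 + 3
  6 = 2 · 3 + 0
gcd(633, 324) = 3.
Track Bezout coefficients alongside the remainders: start with r₀ = 633 = a·1 + b·0 (s = 1, t = 0) and r₁ = 324 = a·0 + b·1 (s = 0, t = 1); each new remainder r_{k+1} = r_{k-1} − q_k·r_k inherits s_{k+1} = s_{k-1} − q_k·s_k, t_{k+1} = t_{k-1} − q_k·t_k, so r_k = a·s_k + b·t_k at every step:
  q = 1: r = 309, s = 1 − 1·0 = 1, t = 0 − 1·1 = -1  (check: 633·1 + 324·(-1) = 309)
  q = 1: r = 15, s = 0 − 1·1 = -1, t = 1 − 1·(-1) = 2  (check: 633·(-1) + 324·2 = 15)
  q = 20: r = 9, s = 1 − 20·(-1) = 21, t = -1 − 20·2 = -41  (check: 633·21 + 324·(-41) = 9)
  q = 1: r = 6, s = -1 − 1·21 = -22, t = 2 − 1·(-41) = 43  (check: 633·(-22) + 324·43 = 6)
  q = 1: r = 3, s = 21 − 1·(-22) = 43, t = -41 − 1·43 = -84  (check: 633·43 + 324·(-84) = 3)
The row with r = 3 (the gcd) gives the Bezout coefficients s = 43, t = -84.
Result: 633 · (43) + 324 · (-84) = 3.

gcd(633, 324) = 3; s = 43, t = -84 (check: 633·43 + 324·(-84) = 3).


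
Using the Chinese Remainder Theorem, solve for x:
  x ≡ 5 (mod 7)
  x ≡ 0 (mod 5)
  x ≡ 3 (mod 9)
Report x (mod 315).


Moduli 7, 5, 9 are pairwise coprime; by CRT there is a unique solution modulo M = 7 · 5 · 9 = 315.
Solve pairwise, accumulating the modulus:
  Start with x ≡ 5 (mod 7).
  Combine with x ≡ 0 (mod 5): since gcd(7, 5) = 1, we get a unique residue mod 35.
    Write x = 5 + 7·t and substitute into x ≡ 0 (mod 5): 7·t ≡ 0 − 5 = -5 (mod 5).
    Reduce coefficients mod 5: 2·t ≡ 0 (mod 5).
    The inverse of 2 mod 5 is 3 (since 2·3 = 6 = 1·5 + 1), so t ≡ 3·0 = 0 ≡ 0 (mod 5).
    Then x = 5 + 7·0 = 5, valid modulo lcm(7, 5) = 35: x ≡ 5 (mod 35).
  Combine with x ≡ 3 (mod 9): since gcd(35, 9) = 1, we get a unique residue mod 315.
    Write x = 5 + 35·t and substitute into x ≡ 3 (mod 9): 35·t ≡ 3 − 5 = -2 (mod 9).
    Reduce coefficients mod 9: 8·t ≡ 7 (mod 9).
    The inverse of 8 mod 9 is 8 (since 8·8 = 64 = 7·9 + 1), so t ≡ 8·7 = 56 ≡ 2 (mod 9).
    Then x = 5 + 35·2 = 75, valid modulo lcm(35, 9) = 315: x ≡ 75 (mod 315).
Verify: 75 mod 7 = 5 ✓, 75 mod 5 = 0 ✓, 75 mod 9 = 3 ✓.

x ≡ 75 (mod 315).


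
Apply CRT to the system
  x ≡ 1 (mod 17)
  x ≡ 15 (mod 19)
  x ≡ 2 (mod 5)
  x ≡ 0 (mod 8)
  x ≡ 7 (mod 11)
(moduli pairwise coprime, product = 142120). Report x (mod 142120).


Product of moduli M = 17 · 19 · 5 · 8 · 11 = 142120.
Merge one congruence at a time:
  Start: x ≡ 1 (mod 17).
  Combine with x ≡ 15 (mod 19); new modulus lcm = 323.
    Write x = 1 + 17·t and substitute into x ≡ 15 (mod 19): 17·t ≡ 15 − 1 = 14 (mod 19).
    The inverse of 17 mod 19 is 9 (since 17·9 = 153 = 8·19 + 1), so t ≡ 9·14 = 126 ≡ 12 (mod 19).
    Then x = 1 + 17·12 = 205, valid modulo lcm(17, 19) = 323: x ≡ 205 (mod 323).
  Combine with x ≡ 2 (mod 5); new modulus lcm = 1615.
    Write x = 205 + 323·t and substitute into x ≡ 2 (mod 5): 323·t ≡ 2 − 205 = -203 (mod 5).
    Reduce coefficients mod 5: 3·t ≡ 2 (mod 5).
    The inverse of 3 mod 5 is 2 (since 3·2 = 6 = 1·5 + 1), so t ≡ 2·2 = 4 ≡ 4 (mod 5).
    Then x = 205 + 323·4 = 1497, valid modulo lcm(323, 5) = 1615: x ≡ 1497 (mod 1615).
  Combine with x ≡ 0 (mod 8); new modulus lcm = 12920.
    Write x = 1497 + 1615·t and substitute into x ≡ 0 (mod 8): 1615·t ≡ 0 − 1497 = -1497 (mod 8).
    Reduce coefficients mod 8: 7·t ≡ 7 (mod 8).
    The inverse of 7 mod 8 is 7 (since 7·7 = 49 = 6·8 + 1), so t ≡ 7·7 = 49 ≡ 1 (mod 8).
    Then x = 1497 + 1615·1 = 3112, valid modulo lcm(1615, 8) = 12920: x ≡ 3112 (mod 12920).
  Combine with x ≡ 7 (mod 11); new modulus lcm = 142120.
    Write x = 3112 + 12920·t and substitute into x ≡ 7 (mod 11): 12920·t ≡ 7 − 3112 = -3105 (mod 11).
    Reduce coefficients mod 11: 6·t ≡ 8 (mod 11).
    The inverse of 6 mod 11 is 2 (since 6·2 = 12 = 1·11 + 1), so t ≡ 2·8 = 16 ≡ 5 (mod 11).
    Then x = 3112 + 12920·5 = 67712, valid modulo lcm(12920, 11) = 142120: x ≡ 67712 (mod 142120).
Verify against each original: 67712 mod 17 = 1, 67712 mod 19 = 15, 67712 mod 5 = 2, 67712 mod 8 = 0, 67712 mod 11 = 7.

x ≡ 67712 (mod 142120).


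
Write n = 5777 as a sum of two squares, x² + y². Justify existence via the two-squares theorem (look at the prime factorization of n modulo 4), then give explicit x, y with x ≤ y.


Step 1: Factor n = 5777 = 53 · 109.
Step 2: Check the mod-4 condition on each prime factor: 53 ≡ 1 (mod 4), exponent 1; 109 ≡ 1 (mod 4), exponent 1.
All primes ≡ 3 (mod 4) appear to even exponent (or don't appear), so by the two-squares theorem n IS expressible as a sum of two squares.
Step 3: Build a representation. Here n = 53 · 109 is a product of primes ≡ 1 (mod 4). Each prime p ≡ 1 (mod 4) is itself a sum of two squares; find a² by testing p − a² for a perfect square:
  53: 53 − 1² = 52, 53 − 2² = 49 = 7² ⇒ 53 = 2² + 7².
  109: 109 − 1² = 108, 109 − 2² = 105, 109 − 3² = 100 = 10² ⇒ 109 = 3² + 10².
  Combine using the Brahmagupta–Fibonacci identity (a² + b²)(c² + d²) = (ac − bd)² + (ad + bc)² = (ac + bd)² + (ad − bc)²:
  53 · 109 = 5777: from (2² + 7²)(3² + 10²), take (2·3 − 7·10, 2·10 + 7·3) = (6 − 70, 20 + 21) = (-64, 41); dropping signs (only squares matter) gives (64, 41); check 64² + 41² = 4096 + 1681 = 5777 ✓.
Step 4: Order so x ≤ y and verify: 41² + 64² = 1681 + 4096 = 5777 = n. ✓

n = 5777 = 41² + 64² (one valid representation with x ≤ y).


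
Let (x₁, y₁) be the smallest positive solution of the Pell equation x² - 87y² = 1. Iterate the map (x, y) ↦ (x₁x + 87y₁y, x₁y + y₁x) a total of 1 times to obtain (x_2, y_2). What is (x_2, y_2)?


Step 1: Find the fundamental solution (x₁, y₁) of x² - 87y² = 1.
  Expand √87 as a continued fraction. a₀ = ⌊√87⌋ = 9; iterate m_{k+1} = d_k·a_k − m_k, d_{k+1} = (87 − m_{k+1}²)/d_k, a_{k+1} = ⌊(a₀ + m_{k+1})/d_{k+1}⌋ (starting m₀ = 0, d₀ = 1), with convergents p_k = a_k·p_{k-1} + p_{k-2}, q_k = a_k·q_{k-1} + q_{k-2} (p₋₁ = 1, q₋₁ = 0):
  k = 0: a₀ = 9; p₀/q₀ = 9/1; p₀² − 87·q₀² = 81 − 87 = -6.
  k = 1: m = 9, d = 6, a = ⌊(9 + 9)/6⌋ = 3; p/q = (3·9 + 1)/(3·1 + 0) = 28/3; p² − 87·q² = 784 − 783 = 1.
  The first convergent with p² − 87·q² = 1 gives the fundamental solution (x₁, y₁) = (28, 3).
Step 2: Apply the recurrence (x_{n+1}, y_{n+1}) = (x₁x_n + 87y₁y_n, x₁y_n + y₁x_n) repeatedly.
  From (x_1, y_1) = (28, 3): x_2 = 28·28 + 87·3·3 = 1567; y_2 = 28·3 + 3·28 = 168.
Step 3: Verify x_2² - 87·y_2² = 2455489 - 2455488 = 1 (should be 1). ✓

(x_1, y_1) = (28, 3); (x_2, y_2) = (1567, 168).


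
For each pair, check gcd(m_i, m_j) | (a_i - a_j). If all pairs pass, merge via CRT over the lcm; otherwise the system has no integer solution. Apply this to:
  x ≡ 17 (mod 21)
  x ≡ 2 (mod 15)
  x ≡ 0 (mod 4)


Moduli 21, 15, 4 are not pairwise coprime, so CRT works modulo lcm(m_i) when all pairwise compatibility conditions hold.
Pairwise compatibility: gcd(m_i, m_j) must divide a_i - a_j for every pair.
Merge one congruence at a time:
  Start: x ≡ 17 (mod 21).
  Combine with x ≡ 2 (mod 15): gcd(21, 15) = 3; 2 - 17 = -15, which IS divisible by 3, so compatible.
    Write x = 17 + 21·t and substitute into x ≡ 2 (mod 15): 21·t ≡ 2 − 17 = -15 (mod 15).
    Divide the congruence (and modulus) by g = 3: 7·t ≡ -5 (mod 5).
    Reduce coefficients mod 5: 2·t ≡ 0 (mod 5).
    The inverse of 2 mod 5 is 3 (since 2·3 = 6 = 1·5 + 1), so t ≡ 3·0 = 0 ≡ 0 (mod 5).
    Then x = 17 + 21·0 = 17, valid modulo lcm(21, 15) = 105: x ≡ 17 (mod 105).
  Combine with x ≡ 0 (mod 4): gcd(105, 4) = 1; 0 - 17 = -17, which IS divisible by 1, so compatible.
    Write x = 17 + 105·t and substitute into x ≡ 0 (mod 4): 105·t ≡ 0 − 17 = -17 (mod 4).
    Reduce coefficients mod 4: 1·t ≡ 3 (mod 4).
    So t ≡ 3 (mod 4).
    Then x = 17 + 105·3 = 332, valid modulo lcm(105, 4) = 420: x ≡ 332 (mod 420).
Verify: 332 mod 21 = 17, 332 mod 15 = 2, 332 mod 4 = 0.

x ≡ 332 (mod 420).


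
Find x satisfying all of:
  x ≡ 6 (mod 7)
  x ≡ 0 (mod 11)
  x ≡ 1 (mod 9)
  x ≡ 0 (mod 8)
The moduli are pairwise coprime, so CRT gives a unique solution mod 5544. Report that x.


Product of moduli M = 7 · 11 · 9 · 8 = 5544.
Merge one congruence at a time:
  Start: x ≡ 6 (mod 7).
  Combine with x ≡ 0 (mod 11); new modulus lcm = 77.
    Write x = 6 + 7·t and substitute into x ≡ 0 (mod 11): 7·t ≡ 0 − 6 = -6 (mod 11).
    Reduce coefficients mod 11: 7·t ≡ 5 (mod 11).
    The inverse of 7 mod 11 is 8 (since 7·8 = 56 = 5·11 + 1), so t ≡ 8·5 = 40 ≡ 7 (mod 11).
    Then x = 6 + 7·7 = 55, valid modulo lcm(7, 11) = 77: x ≡ 55 (mod 77).
  Combine with x ≡ 1 (mod 9); new modulus lcm = 693.
    Write x = 55 + 77·t and substitute into x ≡ 1 (mod 9): 77·t ≡ 1 − 55 = -54 (mod 9).
    Reduce coefficients mod 9: 5·t ≡ 0 (mod 9).
    The inverse of 5 mod 9 is 2 (since 5·2 = 10 = 1·9 + 1), so t ≡ 2·0 = 0 ≡ 0 (mod 9).
    Then x = 55 + 77·0 = 55, valid modulo lcm(77, 9) = 693: x ≡ 55 (mod 693).
  Combine with x ≡ 0 (mod 8); new modulus lcm = 5544.
    Write x = 55 + 693·t and substitute into x ≡ 0 (mod 8): 693·t ≡ 0 − 55 = -55 (mod 8).
    Reduce coefficients mod 8: 5·t ≡ 1 (mod 8).
    The inverse of 5 mod 8 is 5 (since 5·5 = 25 = 3·8 + 1), so t ≡ 5·1 = 5 ≡ 5 (mod 8).
    Then x = 55 + 693·5 = 3520, valid modulo lcm(693, 8) = 5544: x ≡ 3520 (mod 5544).
Verify against each original: 3520 mod 7 = 6, 3520 mod 11 = 0, 3520 mod 9 = 1, 3520 mod 8 = 0.

x ≡ 3520 (mod 5544).


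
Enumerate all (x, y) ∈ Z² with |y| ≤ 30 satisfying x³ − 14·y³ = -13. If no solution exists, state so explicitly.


The equation is x³ - 14y³ = -13. For fixed y, x³ = 14·y³ − 13, so a solution requires the RHS to be a perfect cube.
Strategy: iterate y from -30 to 30, compute RHS = 14·y³ − 13, and check whether it is a (positive or negative) perfect cube.
Check small values of y:
  y = 0: RHS = -13 is not a perfect cube.
  y = 1: RHS = 1 = (1)³ ⇒ x = 1 works.
  y = -1: RHS = -27 = (-3)³ ⇒ x = -3 works.
  y = 2: RHS = 99 is not a perfect cube.
  y = -2: RHS = -125 = (-5)³ ⇒ x = -5 works.
  y = 3: RHS = 365 is not a perfect cube.
  y = -3: RHS = -391 is not a perfect cube.
Continuing the search up to |y| = 30 finds no further solutions beyond those listed.
Collected solutions: (1, 1), (-3, -1), (-5, -2).

Solutions (with |y| ≤ 30): (1, 1), (-3, -1), (-5, -2).


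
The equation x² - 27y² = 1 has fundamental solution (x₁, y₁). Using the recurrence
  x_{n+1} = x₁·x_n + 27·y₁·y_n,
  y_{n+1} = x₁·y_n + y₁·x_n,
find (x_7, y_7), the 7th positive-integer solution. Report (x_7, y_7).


Step 1: Find the fundamental solution (x₁, y₁) of x² - 27y² = 1.
  Expand √27 as a continued fraction. a₀ = ⌊√27⌋ = 5; iterate m_{k+1} = d_k·a_k − m_k, d_{k+1} = (27 − m_{k+1}²)/d_k, a_{k+1} = ⌊(a₀ + m_{k+1})/d_{k+1}⌋ (starting m₀ = 0, d₀ = 1), with convergents p_k = a_k·p_{k-1} + p_{k-2}, q_k = a_k·q_{k-1} + q_{k-2} (p₋₁ = 1, q₋₁ = 0):
  k = 0: a₀ = 5; p₀/q₀ = 5/1; p₀² − 27·q₀² = 25 − 27 = -2.
  k = 1: m = 5, d = 2, a = ⌊(5 + 5)/2⌋ = 5; p/q = (5·5 + 1)/(5·1 + 0) = 26/5; p² − 27·q² = 676 − 675 = 1.
  The first convergent with p² − 27·q² = 1 gives the fundamental solution (x₁, y₁) = (26, 5).
Step 2: Apply the recurrence (x_{n+1}, y_{n+1}) = (x₁x_n + 27y₁y_n, x₁y_n + y₁x_n) repeatedly.
  From (x_1, y_1) = (26, 5): x_2 = 26·26 + 27·5·5 = 1351; y_2 = 26·5 + 5·26 = 260.
  From (x_2, y_2) = (1351, 260): x_3 = 26·1351 + 27·5·260 = 70226; y_3 = 26·260 + 5·1351 = 13515.
  From (x_3, y_3) = (70226, 13515): x_4 = 26·70226 + 27·5·13515 = 3650401; y_4 = 26·13515 + 5·70226 = 702520.
  From (x_4, y_4) = (3650401, 702520): x_5 = 26·3650401 + 27·5·702520 = 189750626; y_5 = 26·702520 + 5·3650401 = 36517525.
  From (x_5, y_5) = (189750626, 36517525): x_6 = 26·189750626 + 27·5·36517525 = 9863382151; y_6 = 26·36517525 + 5·189750626 = 1898208780.
  From (x_6, y_6) = (9863382151, 1898208780): x_7 = 26·9863382151 + 27·5·1898208780 = 512706121226; y_7 = 26·1898208780 + 5·9863382151 = 98670339035.
Step 3: Verify x_7² - 27·y_7² = 262867566742609807743076 - 262867566742609807743075 = 1 (should be 1). ✓

(x_1, y_1) = (26, 5); (x_7, y_7) = (512706121226, 98670339035).


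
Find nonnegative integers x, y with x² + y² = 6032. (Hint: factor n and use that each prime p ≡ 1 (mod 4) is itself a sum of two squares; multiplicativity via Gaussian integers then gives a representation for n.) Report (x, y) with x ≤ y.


Step 1: Factor n = 6032 = 2^4 · 13 · 29.
Step 2: Check the mod-4 condition on each prime factor: 2 = 2 (special); 13 ≡ 1 (mod 4), exponent 1; 29 ≡ 1 (mod 4), exponent 1.
All primes ≡ 3 (mod 4) appear to even exponent (or don't appear), so by the two-squares theorem n IS expressible as a sum of two squares.
Step 3: Build a representation. Group n = k² · m with k = 4 and m = 13 · 29 = 377 (a product of primes ≡ 1 (mod 4)); a representation of m scales to one of n via (k·x)² + (k·y)² = k²(x² + y²). Each prime p ≡ 1 (mod 4) is itself a sum of two squares; find a² by testing p − a² for a perfect square:
  13: 13 − 1² = 12, 13 − 2² = 9 = 3² ⇒ 13 = 2² + 3².
  29: 29 − 1² = 28, 29 − 2² = 25 = 5² ⇒ 29 = 2² + 5².
  Combine using the Brahmagupta–Fibonacci identity (a² + b²)(c² + d²) = (ac − bd)² + (ad + bc)² = (ac + bd)² + (ad − bc)²:
  13 · 29 = 377: from (2² + 3²)(2² + 5²), take (2·2 − 3·5, 2·5 + 3·2) = (4 − 15, 10 + 6) = (-11, 16); dropping signs (only squares matter) gives (11, 16); check 11² + 16² = 121 + 256 = 377 ✓.
  Scale by k = 4: (4·11, 4·16) = (44, 64).
Step 4: Order so x ≤ y and verify: 44² + 64² = 1936 + 4096 = 6032 = n. ✓

n = 6032 = 44² + 64² (one valid representation with x ≤ y).


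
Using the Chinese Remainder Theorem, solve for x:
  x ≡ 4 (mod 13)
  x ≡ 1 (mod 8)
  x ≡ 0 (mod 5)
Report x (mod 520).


Moduli 13, 8, 5 are pairwise coprime; by CRT there is a unique solution modulo M = 13 · 8 · 5 = 520.
Solve pairwise, accumulating the modulus:
  Start with x ≡ 4 (mod 13).
  Combine with x ≡ 1 (mod 8): since gcd(13, 8) = 1, we get a unique residue mod 104.
    Write x = 4 + 13·t and substitute into x ≡ 1 (mod 8): 13·t ≡ 1 − 4 = -3 (mod 8).
    Reduce coefficients mod 8: 5·t ≡ 5 (mod 8).
    The inverse of 5 mod 8 is 5 (since 5·5 = 25 = 3·8 + 1), so t ≡ 5·5 = 25 ≡ 1 (mod 8).
    Then x = 4 + 13·1 = 17, valid modulo lcm(13, 8) = 104: x ≡ 17 (mod 104).
  Combine with x ≡ 0 (mod 5): since gcd(104, 5) = 1, we get a unique residue mod 520.
    Write x = 17 + 104·t and substitute into x ≡ 0 (mod 5): 104·t ≡ 0 − 17 = -17 (mod 5).
    Reduce coefficients mod 5: 4·t ≡ 3 (mod 5).
    The inverse of 4 mod 5 is 4 (since 4·4 = 16 = 3·5 + 1), so t ≡ 4·3 = 12 ≡ 2 (mod 5).
    Then x = 17 + 104·2 = 225, valid modulo lcm(104, 5) = 520: x ≡ 225 (mod 520).
Verify: 225 mod 13 = 4 ✓, 225 mod 8 = 1 ✓, 225 mod 5 = 0 ✓.

x ≡ 225 (mod 520).


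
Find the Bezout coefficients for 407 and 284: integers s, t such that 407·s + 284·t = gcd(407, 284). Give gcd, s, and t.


Euclidean algorithm on (407, 284) — divide until remainder is 0:
  407 = 1 · 284 + 123
  284 = 2 · 123 + 38
  123 = 3 · 38 + 9
  38 = 4 · 9 + 2
  9 = 4 · 2 + 1
  2 = 2 · 1 + 0
gcd(407, 284) = 1.
Track Bezout coefficients alongside the remainders: start with r₀ = 407 = a·1 + b·0 (s = 1, t = 0) and r₁ = 284 = a·0 + b·1 (s = 0, t = 1); each new remainder r_{k+1} = r_{k-1} − q_k·r_k inherits s_{k+1} = s_{k-1} − q_k·s_k, t_{k+1} = t_{k-1} − q_k·t_k, so r_k = a·s_k + b·t_k at every step:
  q = 1: r = 123, s = 1 − 1·0 = 1, t = 0 − 1·1 = -1  (check: 407·1 + 284·(-1) = 123)
  q = 2: r = 38, s = 0 − 2·1 = -2, t = 1 − 2·(-1) = 3  (check: 407·(-2) + 284·3 = 38)
  q = 3: r = 9, s = 1 − 3·(-2) = 7, t = -1 − 3·3 = -10  (check: 407·7 + 284·(-10) = 9)
  q = 4: r = 2, s = -2 − 4·7 = -30, t = 3 − 4·(-10) = 43  (check: 407·(-30) + 284·43 = 2)
  q = 4: r = 1, s = 7 − 4·(-30) = 127, t = -10 − 4·43 = -182  (check: 407·127 + 284·(-182) = 1)
The row with r = 1 (the gcd) gives the Bezout coefficients s = 127, t = -182.
Result: 407 · (127) + 284 · (-182) = 1.

gcd(407, 284) = 1; s = 127, t = -182 (check: 407·127 + 284·(-182) = 1).


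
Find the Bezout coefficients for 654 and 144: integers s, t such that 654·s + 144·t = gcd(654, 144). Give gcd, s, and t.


Euclidean algorithm on (654, 144) — divide until remainder is 0:
  654 = 4 · 144 + 78
  144 = 1 · 78 + 66
  78 = 1 · 66 + 12
  66 = 5 · 12 + 6
  12 = 2 · 6 + 0
gcd(654, 144) = 6.
Track Bezout coefficients alongside the remainders: start with r₀ = 654 = a·1 + b·0 (s = 1, t = 0) and r₁ = 144 = a·0 + b·1 (s = 0, t = 1); each new remainder r_{k+1} = r_{k-1} − q_k·r_k inherits s_{k+1} = s_{k-1} − q_k·s_k, t_{k+1} = t_{k-1} − q_k·t_k, so r_k = a·s_k + b·t_k at every step:
  q = 4: r = 78, s = 1 − 4·0 = 1, t = 0 − 4·1 = -4  (check: 654·1 + 144·(-4) = 78)
  q = 1: r = 66, s = 0 − 1·1 = -1, t = 1 − 1·(-4) = 5  (check: 654·(-1) + 144·5 = 66)
  q = 1: r = 12, s = 1 − 1·(-1) = 2, t = -4 − 1·5 = -9  (check: 654·2 + 144·(-9) = 12)
  q = 5: r = 6, s = -1 − 5·2 = -11, t = 5 − 5·(-9) = 50  (check: 654·(-11) + 144·50 = 6)
The row with r = 6 (the gcd) gives the Bezout coefficients s = -11, t = 50.
Result: 654 · (-11) + 144 · (50) = 6.

gcd(654, 144) = 6; s = -11, t = 50 (check: 654·(-11) + 144·50 = 6).


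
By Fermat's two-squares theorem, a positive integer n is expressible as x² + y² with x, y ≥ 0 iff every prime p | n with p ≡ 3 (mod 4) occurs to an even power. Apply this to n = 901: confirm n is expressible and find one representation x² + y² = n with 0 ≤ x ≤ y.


Step 1: Factor n = 901 = 17 · 53.
Step 2: Check the mod-4 condition on each prime factor: 17 ≡ 1 (mod 4), exponent 1; 53 ≡ 1 (mod 4), exponent 1.
All primes ≡ 3 (mod 4) appear to even exponent (or don't appear), so by the two-squares theorem n IS expressible as a sum of two squares.
Step 3: Build a representation. Here n = 17 · 53 is a product of primes ≡ 1 (mod 4). Each prime p ≡ 1 (mod 4) is itself a sum of two squares; find a² by testing p − a² for a perfect square:
  17: 17 − 1² = 16 = 4² ⇒ 17 = 1² + 4².
  53: 53 − 1² = 52, 53 − 2² = 49 = 7² ⇒ 53 = 2² + 7².
  Combine using the Brahmagupta–Fibonacci identity (a² + b²)(c² + d²) = (ac − bd)² + (ad + bc)² = (ac + bd)² + (ad − bc)²:
  17 · 53 = 901: from (1² + 4²)(2² + 7²), take (1·2 − 4·7, 1·7 + 4·2) = (2 − 28, 7 + 8) = (-26, 15); dropping signs (only squares matter) gives (26, 15); check 26² + 15² = 676 + 225 = 901 ✓.
Step 4: Order so x ≤ y and verify: 15² + 26² = 225 + 676 = 901 = n. ✓

n = 901 = 15² + 26² (one valid representation with x ≤ y).


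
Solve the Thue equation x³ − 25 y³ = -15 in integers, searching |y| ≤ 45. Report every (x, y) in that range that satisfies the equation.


The equation is x³ - 25y³ = -15. For fixed y, x³ = 25·y³ − 15, so a solution requires the RHS to be a perfect cube.
Strategy: iterate y from -45 to 45, compute RHS = 25·y³ − 15, and check whether it is a (positive or negative) perfect cube.
Check small values of y:
  y = 0: RHS = -15 is not a perfect cube.
  y = 1: RHS = 10 is not a perfect cube.
  y = -1: RHS = -40 is not a perfect cube.
  y = 2: RHS = 185 is not a perfect cube.
  y = -2: RHS = -215 is not a perfect cube.
  y = 3: RHS = 660 is not a perfect cube.
  y = -3: RHS = -690 is not a perfect cube.
Continuing the search up to |y| = 45 finds no solutions either.
No (x, y) in the scanned range satisfies the equation.

No integer solutions with |y| ≤ 45.


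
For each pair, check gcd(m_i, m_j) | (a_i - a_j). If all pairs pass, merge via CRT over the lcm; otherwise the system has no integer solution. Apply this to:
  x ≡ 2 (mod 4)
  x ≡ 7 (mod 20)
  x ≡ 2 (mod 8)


Moduli 4, 20, 8 are not pairwise coprime, so CRT works modulo lcm(m_i) when all pairwise compatibility conditions hold.
Pairwise compatibility: gcd(m_i, m_j) must divide a_i - a_j for every pair.
Merge one congruence at a time:
  Start: x ≡ 2 (mod 4).
  Combine with x ≡ 7 (mod 20): gcd(4, 20) = 4, and 7 - 2 = 5 is NOT divisible by 4.
    ⇒ system is inconsistent (no integer solution).

No solution (the system is inconsistent).


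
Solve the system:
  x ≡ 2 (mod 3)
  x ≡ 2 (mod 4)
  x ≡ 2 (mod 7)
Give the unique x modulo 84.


Moduli 3, 4, 7 are pairwise coprime; by CRT there is a unique solution modulo M = 3 · 4 · 7 = 84.
Solve pairwise, accumulating the modulus:
  Start with x ≡ 2 (mod 3).
  Combine with x ≡ 2 (mod 4): since gcd(3, 4) = 1, we get a unique residue mod 12.
    Write x = 2 + 3·t and substitute into x ≡ 2 (mod 4): 3·t ≡ 2 − 2 = 0 (mod 4).
    The inverse of 3 mod 4 is 3 (since 3·3 = 9 = 2·4 + 1), so t ≡ 3·0 = 0 ≡ 0 (mod 4).
    Then x = 2 + 3·0 = 2, valid modulo lcm(3, 4) = 12: x ≡ 2 (mod 12).
  Combine with x ≡ 2 (mod 7): since gcd(12, 7) = 1, we get a unique residue mod 84.
    Write x = 2 + 12·t and substitute into x ≡ 2 (mod 7): 12·t ≡ 2 − 2 = 0 (mod 7).
    Reduce coefficients mod 7: 5·t ≡ 0 (mod 7).
    The inverse of 5 mod 7 is 3 (since 5·3 = 15 = 2·7 + 1), so t ≡ 3·0 = 0 ≡ 0 (mod 7).
    Then x = 2 + 12·0 = 2, valid modulo lcm(12, 7) = 84: x ≡ 2 (mod 84).
Verify: 2 mod 3 = 2 ✓, 2 mod 4 = 2 ✓, 2 mod 7 = 2 ✓.

x ≡ 2 (mod 84).
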